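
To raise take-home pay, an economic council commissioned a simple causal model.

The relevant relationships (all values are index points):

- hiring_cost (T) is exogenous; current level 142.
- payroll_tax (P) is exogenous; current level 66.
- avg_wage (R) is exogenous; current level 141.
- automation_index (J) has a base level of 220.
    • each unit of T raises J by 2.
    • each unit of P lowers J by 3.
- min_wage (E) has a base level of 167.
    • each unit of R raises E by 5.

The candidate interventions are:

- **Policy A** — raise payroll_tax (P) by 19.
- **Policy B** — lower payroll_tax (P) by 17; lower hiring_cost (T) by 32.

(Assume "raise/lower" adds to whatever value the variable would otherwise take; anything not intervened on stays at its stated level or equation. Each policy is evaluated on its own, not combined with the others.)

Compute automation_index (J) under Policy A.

Policy A (P + 19):
  T = 142
  P = 66 + 19 = 85
  J = 220 + 2·142 − 3·85 = 249

249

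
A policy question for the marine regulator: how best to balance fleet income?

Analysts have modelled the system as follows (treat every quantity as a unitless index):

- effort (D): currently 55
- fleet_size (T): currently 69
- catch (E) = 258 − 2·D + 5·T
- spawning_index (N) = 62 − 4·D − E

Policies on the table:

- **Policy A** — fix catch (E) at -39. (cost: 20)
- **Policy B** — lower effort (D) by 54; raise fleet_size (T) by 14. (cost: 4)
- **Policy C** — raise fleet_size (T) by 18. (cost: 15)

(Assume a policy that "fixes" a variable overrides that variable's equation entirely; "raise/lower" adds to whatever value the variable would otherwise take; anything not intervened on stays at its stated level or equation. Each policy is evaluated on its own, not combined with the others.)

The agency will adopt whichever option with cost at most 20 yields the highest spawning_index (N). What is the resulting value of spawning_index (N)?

-119

Policy A (E := -39):
  D = 55
  T = 69
  E = -39
  N = 62 − 4·55 − (-39) = -119
Policy B (D − 54, T + 14):
  D = 55 − 54 = 1
  T = 69 + 14 = 83
  E = 258 − 2·1 + 5·83 = 671
  N = 62 − 4·1 − 671 = -613
Policy C (T + 18):
  D = 55
  T = 69 + 18 = 87
  E = 258 − 2·55 + 5·87 = 583
  N = 62 − 4·55 − 583 = -741
Comparing — Policy A: N=-119, Policy B: N=-613, Policy C: N=-741. Highest is -119 (Policy A).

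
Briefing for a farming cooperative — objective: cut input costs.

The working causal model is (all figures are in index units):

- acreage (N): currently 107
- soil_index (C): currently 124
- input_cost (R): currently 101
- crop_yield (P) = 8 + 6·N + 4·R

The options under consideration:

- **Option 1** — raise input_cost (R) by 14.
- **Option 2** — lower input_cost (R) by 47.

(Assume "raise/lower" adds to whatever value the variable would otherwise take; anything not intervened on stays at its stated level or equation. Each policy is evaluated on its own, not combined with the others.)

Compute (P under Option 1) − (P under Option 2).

244

Option 1 (R + 14):
  N = 107
  R = 101 + 14 = 115
  P = 8 + 6·107 + 4·115 = 1110
Option 2 (R − 47):
  N = 107
  R = 101 − 47 = 54
  P = 8 + 6·107 + 4·54 = 866
P: 1110 − 866 = 244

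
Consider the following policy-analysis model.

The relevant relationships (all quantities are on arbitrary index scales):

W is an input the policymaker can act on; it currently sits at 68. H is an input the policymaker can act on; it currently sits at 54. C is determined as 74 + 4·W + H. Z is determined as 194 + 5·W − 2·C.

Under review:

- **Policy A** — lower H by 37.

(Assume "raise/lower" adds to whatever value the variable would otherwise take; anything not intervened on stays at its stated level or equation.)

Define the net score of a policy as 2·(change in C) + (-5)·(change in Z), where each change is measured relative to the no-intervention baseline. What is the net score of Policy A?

-444

Baseline:
  W = 68
  H = 54
  C = 74 + 4·68 + 54 = 400
  Z = 194 + 5·68 − 2·400 = -266
Policy A (H − 37):
  W = 68
  H = 54 − 37 = 17
  C = 74 + 4·68 + 17 = 363
  Z = 194 + 5·68 − 2·363 = -192
ΔC = 363 − 400 = -37; ΔZ = -192 − (-266) = 74
Score = 2·(-37) + (-5)·74 = -444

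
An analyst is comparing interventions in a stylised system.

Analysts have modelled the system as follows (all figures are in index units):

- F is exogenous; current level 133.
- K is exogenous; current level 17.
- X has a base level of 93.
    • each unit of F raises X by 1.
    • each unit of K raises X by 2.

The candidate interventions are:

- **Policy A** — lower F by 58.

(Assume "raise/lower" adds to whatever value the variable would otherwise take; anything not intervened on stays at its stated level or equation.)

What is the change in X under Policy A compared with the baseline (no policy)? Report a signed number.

Baseline:
  F = 133
  K = 17
  X = 93 + 133 + 2·17 = 260
Policy A (F − 58):
  F = 133 − 58 = 75
  K = 17
  X = 93 + 75 + 2·17 = 202
Change in X: 202 − 260 = -58

-58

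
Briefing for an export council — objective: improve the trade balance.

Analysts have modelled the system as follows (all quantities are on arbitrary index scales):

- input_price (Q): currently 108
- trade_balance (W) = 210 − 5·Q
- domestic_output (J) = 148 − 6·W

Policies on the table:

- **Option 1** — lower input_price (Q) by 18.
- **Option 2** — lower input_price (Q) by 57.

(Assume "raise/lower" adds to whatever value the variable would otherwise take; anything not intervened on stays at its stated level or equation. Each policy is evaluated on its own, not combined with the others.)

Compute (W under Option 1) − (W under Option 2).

Option 1 (Q − 18):
  Q = 108 − 18 = 90
  W = 210 − 5·90 = -240
Option 2 (Q − 57):
  Q = 108 − 57 = 51
  W = 210 − 5·51 = -45
W: -240 − (-45) = -195

-195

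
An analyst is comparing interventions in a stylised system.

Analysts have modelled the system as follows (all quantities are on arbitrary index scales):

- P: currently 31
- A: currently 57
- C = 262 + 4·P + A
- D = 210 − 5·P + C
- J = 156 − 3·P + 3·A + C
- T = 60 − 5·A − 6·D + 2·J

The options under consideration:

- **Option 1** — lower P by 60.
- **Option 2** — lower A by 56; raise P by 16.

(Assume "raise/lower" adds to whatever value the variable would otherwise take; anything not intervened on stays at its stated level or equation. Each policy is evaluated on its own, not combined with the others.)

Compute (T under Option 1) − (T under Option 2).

Option 1 (P − 60):
  P = 31 − 60 = -29
  A = 57
  C = 262 + 4·(-29) + 57 = 203
  D = 210 − 5·(-29) + 203 = 558
  J = 156 − 3·(-29) + 3·57 + 203 = 617
  T = 60 − 5·57 − 6·558 + 2·617 = -2339
Option 2 (A − 56, P + 16):
  P = 31 + 16 = 47
  A = 57 − 56 = 1
  C = 262 + 4·47 + 1 = 451
  D = 210 − 5·47 + 451 = 426
  J = 156 − 3·47 + 3·1 + 451 = 469
  T = 60 − 5·1 − 6·426 + 2·469 = -1563
T: -2339 − (-1563) = -776

-776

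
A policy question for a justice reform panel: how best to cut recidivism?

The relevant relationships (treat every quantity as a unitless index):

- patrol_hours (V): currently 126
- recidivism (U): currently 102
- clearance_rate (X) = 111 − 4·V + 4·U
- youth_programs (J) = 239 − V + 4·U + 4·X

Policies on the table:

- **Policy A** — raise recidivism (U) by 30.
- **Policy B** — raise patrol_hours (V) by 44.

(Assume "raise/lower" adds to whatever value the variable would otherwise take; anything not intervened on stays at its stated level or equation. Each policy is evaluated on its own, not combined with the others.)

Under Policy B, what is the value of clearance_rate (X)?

-161

Policy B (V + 44):
  V = 126 + 44 = 170
  U = 102
  X = 111 − 4·170 + 4·102 = -161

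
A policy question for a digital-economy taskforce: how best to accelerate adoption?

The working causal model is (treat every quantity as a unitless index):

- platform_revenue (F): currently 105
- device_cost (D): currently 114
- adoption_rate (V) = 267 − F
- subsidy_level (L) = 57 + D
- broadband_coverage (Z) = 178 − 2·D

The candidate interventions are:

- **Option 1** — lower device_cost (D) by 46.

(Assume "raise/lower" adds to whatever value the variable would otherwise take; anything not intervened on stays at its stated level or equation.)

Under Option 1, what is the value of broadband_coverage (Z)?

Option 1 (D − 46):
  D = 114 − 46 = 68
  Z = 178 − 2·68 = 42

42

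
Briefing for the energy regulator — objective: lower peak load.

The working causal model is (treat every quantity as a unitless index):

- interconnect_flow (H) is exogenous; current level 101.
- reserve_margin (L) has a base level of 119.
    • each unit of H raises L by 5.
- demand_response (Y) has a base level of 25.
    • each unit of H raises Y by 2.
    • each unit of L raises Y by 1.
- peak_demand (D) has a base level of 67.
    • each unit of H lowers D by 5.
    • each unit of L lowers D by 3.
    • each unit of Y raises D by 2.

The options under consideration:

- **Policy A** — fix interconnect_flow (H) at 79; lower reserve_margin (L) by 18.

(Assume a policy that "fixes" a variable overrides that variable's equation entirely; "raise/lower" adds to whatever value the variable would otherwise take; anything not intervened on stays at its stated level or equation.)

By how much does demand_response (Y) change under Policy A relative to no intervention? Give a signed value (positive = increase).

Baseline:
  H = 101
  L = 119 + 5·101 = 624
  Y = 25 + 2·101 + 624 = 851
Policy A (H := 79, L − 18):
  H = 79
  L = 119 + 5·79 (−18 from intervention) = 496
  Y = 25 + 2·79 + 496 = 679
Change in Y: 679 − 851 = -172

-172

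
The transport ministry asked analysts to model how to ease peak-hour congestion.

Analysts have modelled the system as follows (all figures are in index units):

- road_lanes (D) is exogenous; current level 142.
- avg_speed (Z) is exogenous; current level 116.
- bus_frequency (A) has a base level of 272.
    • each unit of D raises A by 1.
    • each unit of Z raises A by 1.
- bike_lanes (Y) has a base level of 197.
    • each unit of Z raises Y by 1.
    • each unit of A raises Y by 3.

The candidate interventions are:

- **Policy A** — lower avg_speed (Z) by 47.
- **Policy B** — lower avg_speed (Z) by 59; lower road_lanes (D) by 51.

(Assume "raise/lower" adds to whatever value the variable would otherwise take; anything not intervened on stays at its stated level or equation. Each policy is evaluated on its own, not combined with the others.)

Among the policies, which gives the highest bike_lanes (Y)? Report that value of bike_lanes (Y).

Policy A (Z − 47):
  D = 142
  Z = 116 − 47 = 69
  A = 272 + 142 + 69 = 483
  Y = 197 + 69 + 3·483 = 1715
Policy B (Z − 59, D − 51):
  D = 142 − 51 = 91
  Z = 116 − 59 = 57
  A = 272 + 91 + 57 = 420
  Y = 197 + 57 + 3·420 = 1514
Comparing — Policy A: Y=1715, Policy B: Y=1514. Highest is 1715 (Policy A).

1715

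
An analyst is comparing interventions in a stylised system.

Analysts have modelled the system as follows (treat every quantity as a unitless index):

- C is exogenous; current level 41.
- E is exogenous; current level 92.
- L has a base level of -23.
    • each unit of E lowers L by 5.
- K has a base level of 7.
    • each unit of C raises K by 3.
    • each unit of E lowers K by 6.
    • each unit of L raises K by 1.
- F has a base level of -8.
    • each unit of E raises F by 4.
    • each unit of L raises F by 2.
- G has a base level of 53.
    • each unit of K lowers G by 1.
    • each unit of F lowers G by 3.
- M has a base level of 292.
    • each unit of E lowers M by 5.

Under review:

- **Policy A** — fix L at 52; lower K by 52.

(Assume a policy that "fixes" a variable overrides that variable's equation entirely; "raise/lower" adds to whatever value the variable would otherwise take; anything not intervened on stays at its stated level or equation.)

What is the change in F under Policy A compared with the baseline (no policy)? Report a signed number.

Baseline:
  E = 92
  L = -23 − 5·92 = -483
  F = -8 + 4·92 + 2·(-483) = -606
Policy A (L := 52, K − 52):
  E = 92
  L = 52
  F = -8 + 4·92 + 2·52 = 464
Change in F: 464 − (-606) = 1070

1070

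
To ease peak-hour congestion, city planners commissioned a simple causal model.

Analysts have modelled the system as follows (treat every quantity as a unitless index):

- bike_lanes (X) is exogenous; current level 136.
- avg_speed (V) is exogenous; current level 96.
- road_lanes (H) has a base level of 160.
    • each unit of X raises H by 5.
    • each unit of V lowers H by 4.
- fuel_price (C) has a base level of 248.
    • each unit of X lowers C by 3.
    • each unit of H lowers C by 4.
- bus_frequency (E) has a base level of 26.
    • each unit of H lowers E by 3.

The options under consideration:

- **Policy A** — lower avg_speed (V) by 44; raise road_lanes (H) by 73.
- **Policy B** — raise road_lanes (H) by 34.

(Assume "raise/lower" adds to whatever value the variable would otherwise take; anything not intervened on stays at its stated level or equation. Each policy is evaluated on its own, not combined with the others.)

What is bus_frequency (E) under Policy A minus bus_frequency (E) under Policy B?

Policy A (V − 44, H + 73):
  X = 136
  V = 96 − 44 = 52
  H = 160 + 5·136 − 4·52 (+73 from intervention) = 705
  E = 26 − 3·705 = -2089
Policy B (H + 34):
  X = 136
  V = 96
  H = 160 + 5·136 − 4·96 (+34 from intervention) = 490
  E = 26 − 3·490 = -1444
E: -2089 − (-1444) = -645

-645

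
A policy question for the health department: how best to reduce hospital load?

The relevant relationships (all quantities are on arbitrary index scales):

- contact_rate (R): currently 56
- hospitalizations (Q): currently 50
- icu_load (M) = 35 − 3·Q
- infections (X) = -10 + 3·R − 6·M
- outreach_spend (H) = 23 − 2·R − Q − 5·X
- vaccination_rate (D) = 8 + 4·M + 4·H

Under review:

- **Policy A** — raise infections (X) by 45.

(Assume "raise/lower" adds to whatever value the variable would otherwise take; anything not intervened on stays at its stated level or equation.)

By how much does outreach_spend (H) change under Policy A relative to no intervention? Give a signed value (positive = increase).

Baseline:
  R = 56
  Q = 50
  M = 35 − 3·50 = -115
  X = -10 + 3·56 − 6·(-115) = 848
  H = 23 − 2·56 − 50 − 5·848 = -4379
Policy A (X + 45):
  R = 56
  Q = 50
  M = 35 − 3·50 = -115
  X = -10 + 3·56 − 6·(-115) (+45 from intervention) = 893
  H = 23 − 2·56 − 50 − 5·893 = -4604
Change in H: -4604 − (-4379) = -225

-225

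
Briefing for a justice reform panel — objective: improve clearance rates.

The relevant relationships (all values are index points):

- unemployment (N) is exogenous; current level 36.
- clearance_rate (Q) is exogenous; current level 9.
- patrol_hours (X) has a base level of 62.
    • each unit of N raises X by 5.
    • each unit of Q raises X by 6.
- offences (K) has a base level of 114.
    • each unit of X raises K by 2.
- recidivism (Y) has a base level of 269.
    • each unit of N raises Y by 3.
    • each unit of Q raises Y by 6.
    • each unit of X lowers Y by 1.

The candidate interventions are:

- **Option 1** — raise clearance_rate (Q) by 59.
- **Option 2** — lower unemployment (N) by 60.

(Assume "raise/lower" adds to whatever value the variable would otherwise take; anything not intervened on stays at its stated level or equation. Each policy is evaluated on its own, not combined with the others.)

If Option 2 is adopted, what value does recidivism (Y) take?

255

Option 2 (N − 60):
  N = 36 − 60 = -24
  Q = 9
  X = 62 + 5·(-24) + 6·9 = -4
  Y = 269 + 3·(-24) + 6·9 − (-4) = 255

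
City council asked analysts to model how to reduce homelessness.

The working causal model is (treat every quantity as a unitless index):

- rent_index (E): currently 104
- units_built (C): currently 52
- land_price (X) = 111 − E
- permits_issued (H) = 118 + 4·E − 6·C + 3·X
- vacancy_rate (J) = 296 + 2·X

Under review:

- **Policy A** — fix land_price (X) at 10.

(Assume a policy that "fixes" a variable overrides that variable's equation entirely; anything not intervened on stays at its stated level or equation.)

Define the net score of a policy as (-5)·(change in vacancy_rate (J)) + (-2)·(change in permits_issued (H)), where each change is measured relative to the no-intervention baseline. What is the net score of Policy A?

Baseline:
  E = 104
  C = 52
  X = 111 − 104 = 7
  H = 118 + 4·104 − 6·52 + 3·7 = 243
  J = 296 + 2·7 = 310
Policy A (X := 10):
  E = 104
  C = 52
  X = 10
  H = 118 + 4·104 − 6·52 + 3·10 = 252
  J = 296 + 2·10 = 316
ΔJ = 316 − 310 = 6; ΔH = 252 − 243 = 9
Score = (-5)·6 + (-2)·9 = -48

-48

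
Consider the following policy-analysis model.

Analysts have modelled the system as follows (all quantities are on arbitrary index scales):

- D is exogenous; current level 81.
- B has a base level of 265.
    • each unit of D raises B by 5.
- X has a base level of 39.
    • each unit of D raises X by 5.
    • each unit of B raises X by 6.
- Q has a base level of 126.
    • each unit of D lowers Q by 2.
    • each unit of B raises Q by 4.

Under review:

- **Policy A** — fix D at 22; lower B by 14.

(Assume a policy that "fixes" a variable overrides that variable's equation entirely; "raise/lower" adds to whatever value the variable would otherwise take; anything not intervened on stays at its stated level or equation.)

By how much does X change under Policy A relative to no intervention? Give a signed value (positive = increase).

Baseline:
  D = 81
  B = 265 + 5·81 = 670
  X = 39 + 5·81 + 6·670 = 4464
Policy A (D := 22, B − 14):
  D = 22
  B = 265 + 5·22 (−14 from intervention) = 361
  X = 39 + 5·22 + 6·361 = 2315
Change in X: 2315 − 4464 = -2149

-2149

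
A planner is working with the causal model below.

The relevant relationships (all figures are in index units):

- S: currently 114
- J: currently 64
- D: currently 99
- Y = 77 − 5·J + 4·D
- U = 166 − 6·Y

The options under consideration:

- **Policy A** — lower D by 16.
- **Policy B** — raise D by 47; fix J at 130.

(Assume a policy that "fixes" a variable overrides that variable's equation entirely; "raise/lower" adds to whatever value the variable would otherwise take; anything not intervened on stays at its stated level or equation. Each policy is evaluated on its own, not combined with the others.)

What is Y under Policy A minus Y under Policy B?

78

Policy A (D − 16):
  J = 64
  D = 99 − 16 = 83
  Y = 77 − 5·64 + 4·83 = 89
Policy B (D + 47, J := 130):
  J = 130
  D = 99 + 47 = 146
  Y = 77 − 5·130 + 4·146 = 11
Y: 89 − 11 = 78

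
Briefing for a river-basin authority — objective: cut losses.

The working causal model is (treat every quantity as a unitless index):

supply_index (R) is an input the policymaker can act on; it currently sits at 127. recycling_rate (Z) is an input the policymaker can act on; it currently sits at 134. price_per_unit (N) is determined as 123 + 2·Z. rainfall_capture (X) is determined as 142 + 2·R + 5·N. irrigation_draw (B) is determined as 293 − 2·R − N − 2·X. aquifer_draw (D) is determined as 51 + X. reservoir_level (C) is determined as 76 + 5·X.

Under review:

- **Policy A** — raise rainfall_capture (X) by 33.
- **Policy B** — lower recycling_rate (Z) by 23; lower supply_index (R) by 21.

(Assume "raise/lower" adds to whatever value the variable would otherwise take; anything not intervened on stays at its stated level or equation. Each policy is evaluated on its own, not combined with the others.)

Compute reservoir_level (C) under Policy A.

Policy A (X + 33):
  R = 127
  Z = 134
  N = 123 + 2·134 = 391
  X = 142 + 2·127 + 5·391 (+33 from intervention) = 2384
  C = 76 + 5·2384 = 11996

11996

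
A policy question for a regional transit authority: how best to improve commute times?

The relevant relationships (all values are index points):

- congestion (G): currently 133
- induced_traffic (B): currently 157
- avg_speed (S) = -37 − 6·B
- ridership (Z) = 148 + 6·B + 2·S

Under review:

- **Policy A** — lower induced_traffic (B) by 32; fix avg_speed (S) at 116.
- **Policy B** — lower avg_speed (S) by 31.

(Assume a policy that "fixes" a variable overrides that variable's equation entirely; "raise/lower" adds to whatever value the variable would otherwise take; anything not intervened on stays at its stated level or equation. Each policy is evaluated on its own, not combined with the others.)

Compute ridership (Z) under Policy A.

1130

Policy A (B − 32, S := 116):
  B = 157 − 32 = 125
  S = 116
  Z = 148 + 6·125 + 2·116 = 1130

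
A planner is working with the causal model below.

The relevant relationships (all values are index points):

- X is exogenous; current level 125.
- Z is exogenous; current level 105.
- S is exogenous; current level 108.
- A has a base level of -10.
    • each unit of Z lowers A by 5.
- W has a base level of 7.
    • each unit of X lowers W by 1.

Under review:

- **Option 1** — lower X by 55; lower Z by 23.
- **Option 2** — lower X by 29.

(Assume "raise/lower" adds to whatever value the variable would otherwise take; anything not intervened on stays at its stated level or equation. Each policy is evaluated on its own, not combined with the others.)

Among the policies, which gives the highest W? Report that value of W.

-63

Option 1 (X − 55, Z − 23):
  X = 125 − 55 = 70
  W = 7 − 70 = -63
Option 2 (X − 29):
  X = 125 − 29 = 96
  W = 7 − 96 = -89
Comparing — Option 1: W=-63, Option 2: W=-89. Highest is -63 (Option 1).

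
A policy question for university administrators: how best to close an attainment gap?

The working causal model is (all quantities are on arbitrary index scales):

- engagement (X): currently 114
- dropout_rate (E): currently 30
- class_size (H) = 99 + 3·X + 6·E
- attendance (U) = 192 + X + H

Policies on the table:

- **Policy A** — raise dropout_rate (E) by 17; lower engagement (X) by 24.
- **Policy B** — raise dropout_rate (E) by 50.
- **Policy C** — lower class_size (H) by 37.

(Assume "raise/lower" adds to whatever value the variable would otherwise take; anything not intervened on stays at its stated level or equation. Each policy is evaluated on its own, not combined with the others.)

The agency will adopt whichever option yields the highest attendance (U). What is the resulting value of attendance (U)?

1227

Policy A (E + 17, X − 24):
  X = 114 − 24 = 90
  E = 30 + 17 = 47
  H = 99 + 3·90 + 6·47 = 651
  U = 192 + 90 + 651 = 933
Policy B (E + 50):
  X = 114
  E = 30 + 50 = 80
  H = 99 + 3·114 + 6·80 = 921
  U = 192 + 114 + 921 = 1227
Policy C (H − 37):
  X = 114
  E = 30
  H = 99 + 3·114 + 6·30 (−37 from intervention) = 584
  U = 192 + 114 + 584 = 890
Comparing — Policy A: U=933, Policy B: U=1227, Policy C: U=890. Highest is 1227 (Policy B).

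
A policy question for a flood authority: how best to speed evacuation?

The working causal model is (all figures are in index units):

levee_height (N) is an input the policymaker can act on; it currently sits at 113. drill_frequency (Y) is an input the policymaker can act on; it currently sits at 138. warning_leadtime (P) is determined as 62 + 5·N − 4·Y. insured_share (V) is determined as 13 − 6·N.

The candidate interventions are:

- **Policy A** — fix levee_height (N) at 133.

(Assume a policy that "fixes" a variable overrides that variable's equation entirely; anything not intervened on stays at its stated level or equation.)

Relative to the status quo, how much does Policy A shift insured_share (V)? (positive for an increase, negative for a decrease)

-120

Baseline:
  N = 113
  V = 13 − 6·113 = -665
Policy A (N := 133):
  N = 133
  V = 13 − 6·133 = -785
Change in V: -785 − (-665) = -120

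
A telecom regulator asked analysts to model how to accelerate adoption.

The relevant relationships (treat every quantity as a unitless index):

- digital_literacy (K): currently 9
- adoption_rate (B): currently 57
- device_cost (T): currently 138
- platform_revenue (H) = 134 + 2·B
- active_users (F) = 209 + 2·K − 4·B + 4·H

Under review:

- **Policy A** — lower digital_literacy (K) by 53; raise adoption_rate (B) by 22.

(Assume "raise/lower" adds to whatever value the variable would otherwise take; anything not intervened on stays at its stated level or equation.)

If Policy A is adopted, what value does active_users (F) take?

973

Policy A (K − 53, B + 22):
  K = 9 − 53 = -44
  B = 57 + 22 = 79
  H = 134 + 2·79 = 292
  F = 209 + 2·(-44) − 4·79 + 4·292 = 973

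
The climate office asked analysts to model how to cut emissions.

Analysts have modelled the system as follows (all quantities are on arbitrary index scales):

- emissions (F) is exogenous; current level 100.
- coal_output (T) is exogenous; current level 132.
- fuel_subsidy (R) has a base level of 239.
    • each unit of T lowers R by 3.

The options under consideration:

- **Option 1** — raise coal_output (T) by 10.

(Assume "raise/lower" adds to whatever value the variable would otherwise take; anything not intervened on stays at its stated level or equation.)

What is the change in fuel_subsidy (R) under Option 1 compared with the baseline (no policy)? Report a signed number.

-30

Baseline:
  T = 132
  R = 239 − 3·132 = -157
Option 1 (T + 10):
  T = 132 + 10 = 142
  R = 239 − 3·142 = -187
Change in R: -187 − (-157) = -30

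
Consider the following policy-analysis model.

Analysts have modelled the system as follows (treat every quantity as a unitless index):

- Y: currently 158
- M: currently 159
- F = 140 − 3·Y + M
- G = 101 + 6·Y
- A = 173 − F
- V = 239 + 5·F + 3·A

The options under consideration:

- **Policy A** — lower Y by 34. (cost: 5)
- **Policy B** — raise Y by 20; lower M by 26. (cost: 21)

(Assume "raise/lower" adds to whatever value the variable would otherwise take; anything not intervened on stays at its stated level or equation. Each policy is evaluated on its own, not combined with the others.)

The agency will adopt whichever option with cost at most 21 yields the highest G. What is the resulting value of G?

1169

Policy A (Y − 34):
  Y = 158 − 34 = 124
  G = 101 + 6·124 = 845
Policy B (Y + 20, M − 26):
  Y = 158 + 20 = 178
  G = 101 + 6·178 = 1169
Comparing — Policy A: G=845, Policy B: G=1169. Highest is 1169 (Policy B).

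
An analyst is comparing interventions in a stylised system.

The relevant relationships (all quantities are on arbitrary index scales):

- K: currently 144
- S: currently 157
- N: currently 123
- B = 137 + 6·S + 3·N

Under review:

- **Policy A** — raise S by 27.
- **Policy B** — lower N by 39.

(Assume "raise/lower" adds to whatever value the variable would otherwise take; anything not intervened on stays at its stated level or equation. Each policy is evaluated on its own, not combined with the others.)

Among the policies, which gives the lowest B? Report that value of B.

1331

Policy A (S + 27):
  S = 157 + 27 = 184
  N = 123
  B = 137 + 6·184 + 3·123 = 1610
Policy B (N − 39):
  S = 157
  N = 123 − 39 = 84
  B = 137 + 6·157 + 3·84 = 1331
Comparing — Policy A: B=1610, Policy B: B=1331. Lowest is 1331 (Policy B).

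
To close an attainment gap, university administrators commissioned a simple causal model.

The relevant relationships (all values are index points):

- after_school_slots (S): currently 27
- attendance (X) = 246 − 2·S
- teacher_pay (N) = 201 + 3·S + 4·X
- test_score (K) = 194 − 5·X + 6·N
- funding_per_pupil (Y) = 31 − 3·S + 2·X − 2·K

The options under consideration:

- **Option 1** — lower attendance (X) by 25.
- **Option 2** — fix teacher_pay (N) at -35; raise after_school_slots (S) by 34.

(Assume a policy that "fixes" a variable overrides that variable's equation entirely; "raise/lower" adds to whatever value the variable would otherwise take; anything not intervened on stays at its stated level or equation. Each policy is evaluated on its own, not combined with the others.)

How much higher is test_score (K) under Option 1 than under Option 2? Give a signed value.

5695

Option 1 (X − 25):
  S = 27
  X = 246 − 2·27 (−25 from intervention) = 167
  N = 201 + 3·27 + 4·167 = 950
  K = 194 − 5·167 + 6·950 = 5059
Option 2 (N := -35, S + 34):
  S = 27 + 34 = 61
  X = 246 − 2·61 = 124
  N = -35
  K = 194 − 5·124 + 6·(-35) = -636
K: 5059 − (-636) = 5695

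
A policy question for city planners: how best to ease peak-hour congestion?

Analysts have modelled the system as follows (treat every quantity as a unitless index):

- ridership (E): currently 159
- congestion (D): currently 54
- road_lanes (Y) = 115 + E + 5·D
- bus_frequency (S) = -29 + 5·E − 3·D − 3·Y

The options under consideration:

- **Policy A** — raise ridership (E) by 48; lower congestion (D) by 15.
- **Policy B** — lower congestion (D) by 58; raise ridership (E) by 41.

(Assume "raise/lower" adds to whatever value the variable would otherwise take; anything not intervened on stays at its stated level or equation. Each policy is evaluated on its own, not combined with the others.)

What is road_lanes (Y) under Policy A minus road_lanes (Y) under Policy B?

Policy A (E + 48, D − 15):
  E = 159 + 48 = 207
  D = 54 − 15 = 39
  Y = 115 + 207 + 5·39 = 517
Policy B (D − 58, E + 41):
  E = 159 + 41 = 200
  D = 54 − 58 = -4
  Y = 115 + 200 + 5·(-4) = 295
Y: 517 − 295 = 222

222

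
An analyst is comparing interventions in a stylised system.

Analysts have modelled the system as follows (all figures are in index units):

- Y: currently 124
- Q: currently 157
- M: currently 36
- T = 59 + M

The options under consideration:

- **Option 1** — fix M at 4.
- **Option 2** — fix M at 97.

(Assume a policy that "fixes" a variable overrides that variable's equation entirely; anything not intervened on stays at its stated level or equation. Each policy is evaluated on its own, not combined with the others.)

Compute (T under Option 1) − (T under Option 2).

Option 1 (M := 4):
  M = 4
  T = 59 + 4 = 63
Option 2 (M := 97):
  M = 97
  T = 59 + 97 = 156
T: 63 − 156 = -93

-93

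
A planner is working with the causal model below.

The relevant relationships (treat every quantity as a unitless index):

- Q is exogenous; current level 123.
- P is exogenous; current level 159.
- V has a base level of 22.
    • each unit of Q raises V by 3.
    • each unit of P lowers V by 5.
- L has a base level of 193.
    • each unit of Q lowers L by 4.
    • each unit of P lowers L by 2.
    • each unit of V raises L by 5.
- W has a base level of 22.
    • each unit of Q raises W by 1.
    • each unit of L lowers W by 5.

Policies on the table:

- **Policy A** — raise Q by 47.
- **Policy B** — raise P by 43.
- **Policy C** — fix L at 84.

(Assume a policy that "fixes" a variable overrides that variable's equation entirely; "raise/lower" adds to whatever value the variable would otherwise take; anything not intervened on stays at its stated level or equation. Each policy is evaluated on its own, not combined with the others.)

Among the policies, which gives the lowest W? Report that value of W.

-275

Policy A (Q + 47):
  Q = 123 + 47 = 170
  P = 159
  V = 22 + 3·170 − 5·159 = -263
  L = 193 − 4·170 − 2·159 + 5·(-263) = -2120
  W = 22 + 170 − 5·(-2120) = 10792
Policy B (P + 43):
  Q = 123
  P = 159 + 43 = 202
  V = 22 + 3·123 − 5·202 = -619
  L = 193 − 4·123 − 2·202 + 5·(-619) = -3798
  W = 22 + 123 − 5·(-3798) = 19135
Policy C (L := 84):
  Q = 123
  P = 159
  V = 22 + 3·123 − 5·159 = -404
  L = 84
  W = 22 + 123 − 5·84 = -275
Comparing — Policy A: W=10792, Policy B: W=19135, Policy C: W=-275. Lowest is -275 (Policy C).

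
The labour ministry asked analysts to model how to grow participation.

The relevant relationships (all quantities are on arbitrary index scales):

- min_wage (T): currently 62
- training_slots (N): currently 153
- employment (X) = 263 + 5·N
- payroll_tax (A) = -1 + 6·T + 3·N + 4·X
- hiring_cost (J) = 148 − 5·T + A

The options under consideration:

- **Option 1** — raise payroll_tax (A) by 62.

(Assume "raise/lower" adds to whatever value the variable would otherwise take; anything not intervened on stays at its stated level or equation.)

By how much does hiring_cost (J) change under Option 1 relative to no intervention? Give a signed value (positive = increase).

Baseline:
  T = 62
  N = 153
  X = 263 + 5·153 = 1028
  A = -1 + 6·62 + 3·153 + 4·1028 = 4942
  J = 148 − 5·62 + 4942 = 4780
Option 1 (A + 62):
  T = 62
  N = 153
  X = 263 + 5·153 = 1028
  A = -1 + 6·62 + 3·153 + 4·1028 (+62 from intervention) = 5004
  J = 148 − 5·62 + 5004 = 4842
Change in J: 4842 − 4780 = 62

62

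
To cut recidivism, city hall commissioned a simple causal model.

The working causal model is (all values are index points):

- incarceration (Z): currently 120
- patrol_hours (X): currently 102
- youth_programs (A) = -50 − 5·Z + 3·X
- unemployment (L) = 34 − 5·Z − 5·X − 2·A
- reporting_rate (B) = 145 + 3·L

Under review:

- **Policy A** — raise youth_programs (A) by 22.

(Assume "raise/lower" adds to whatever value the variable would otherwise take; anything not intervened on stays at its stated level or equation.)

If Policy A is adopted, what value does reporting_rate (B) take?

Policy A (A + 22):
  Z = 120
  X = 102
  A = -50 − 5·120 + 3·102 (+22 from intervention) = -322
  L = 34 − 5·120 − 5·102 − 2·(-322) = -432
  B = 145 + 3·(-432) = -1151

-1151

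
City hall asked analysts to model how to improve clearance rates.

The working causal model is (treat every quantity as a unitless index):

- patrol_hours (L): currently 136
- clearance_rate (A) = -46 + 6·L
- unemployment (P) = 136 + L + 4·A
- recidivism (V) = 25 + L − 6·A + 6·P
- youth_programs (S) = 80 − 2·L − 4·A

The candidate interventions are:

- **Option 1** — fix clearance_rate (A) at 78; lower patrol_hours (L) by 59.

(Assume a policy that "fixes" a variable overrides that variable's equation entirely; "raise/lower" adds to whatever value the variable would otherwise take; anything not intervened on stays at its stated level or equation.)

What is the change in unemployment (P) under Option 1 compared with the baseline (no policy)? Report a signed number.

-2827

Baseline:
  L = 136
  A = -46 + 6·136 = 770
  P = 136 + 136 + 4·770 = 3352
Option 1 (A := 78, L − 59):
  L = 136 − 59 = 77
  A = 78
  P = 136 + 77 + 4·78 = 525
Change in P: 525 − 3352 = -2827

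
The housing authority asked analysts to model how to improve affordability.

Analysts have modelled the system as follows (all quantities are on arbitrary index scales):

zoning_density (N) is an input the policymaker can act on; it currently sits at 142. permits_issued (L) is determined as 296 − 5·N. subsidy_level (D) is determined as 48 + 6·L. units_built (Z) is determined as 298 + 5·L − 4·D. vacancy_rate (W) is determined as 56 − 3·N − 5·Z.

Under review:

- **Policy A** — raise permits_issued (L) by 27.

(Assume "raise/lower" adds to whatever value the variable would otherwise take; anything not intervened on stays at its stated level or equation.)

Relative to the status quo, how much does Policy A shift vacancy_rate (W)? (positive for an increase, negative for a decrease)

2565

Baseline:
  N = 142
  L = 296 − 5·142 = -414
  D = 48 + 6·(-414) = -2436
  Z = 298 + 5·(-414) − 4·(-2436) = 7972
  W = 56 − 3·142 − 5·7972 = -40230
Policy A (L + 27):
  N = 142
  L = 296 − 5·142 (+27 from intervention) = -387
  D = 48 + 6·(-387) = -2274
  Z = 298 + 5·(-387) − 4·(-2274) = 7459
  W = 56 − 3·142 − 5·7459 = -37665
Change in W: -37665 − (-40230) = 2565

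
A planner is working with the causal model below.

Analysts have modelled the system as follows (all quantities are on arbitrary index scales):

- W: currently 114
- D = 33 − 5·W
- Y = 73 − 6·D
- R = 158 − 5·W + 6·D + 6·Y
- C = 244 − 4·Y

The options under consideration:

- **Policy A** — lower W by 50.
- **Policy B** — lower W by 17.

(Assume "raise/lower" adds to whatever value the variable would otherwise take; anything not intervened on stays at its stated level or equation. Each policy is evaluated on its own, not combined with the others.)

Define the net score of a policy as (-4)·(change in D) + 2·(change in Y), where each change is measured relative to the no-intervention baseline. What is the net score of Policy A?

-4000

Baseline:
  W = 114
  D = 33 − 5·114 = -537
  Y = 73 − 6·(-537) = 3295
Policy A (W − 50):
  W = 114 − 50 = 64
  D = 33 − 5·64 = -287
  Y = 73 − 6·(-287) = 1795
ΔD = -287 − (-537) = 250; ΔY = 1795 − 3295 = -1500
Score = (-4)·250 + 2·(-1500) = -4000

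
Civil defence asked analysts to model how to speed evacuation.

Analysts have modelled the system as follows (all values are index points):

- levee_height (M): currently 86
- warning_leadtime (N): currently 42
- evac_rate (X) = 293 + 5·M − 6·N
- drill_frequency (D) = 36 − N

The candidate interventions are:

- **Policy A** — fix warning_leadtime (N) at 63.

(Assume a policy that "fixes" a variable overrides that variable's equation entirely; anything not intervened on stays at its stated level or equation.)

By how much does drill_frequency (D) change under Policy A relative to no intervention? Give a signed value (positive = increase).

-21

Baseline:
  N = 42
  D = 36 − 42 = -6
Policy A (N := 63):
  N = 63
  D = 36 − 63 = -27
Change in D: -27 − (-6) = -21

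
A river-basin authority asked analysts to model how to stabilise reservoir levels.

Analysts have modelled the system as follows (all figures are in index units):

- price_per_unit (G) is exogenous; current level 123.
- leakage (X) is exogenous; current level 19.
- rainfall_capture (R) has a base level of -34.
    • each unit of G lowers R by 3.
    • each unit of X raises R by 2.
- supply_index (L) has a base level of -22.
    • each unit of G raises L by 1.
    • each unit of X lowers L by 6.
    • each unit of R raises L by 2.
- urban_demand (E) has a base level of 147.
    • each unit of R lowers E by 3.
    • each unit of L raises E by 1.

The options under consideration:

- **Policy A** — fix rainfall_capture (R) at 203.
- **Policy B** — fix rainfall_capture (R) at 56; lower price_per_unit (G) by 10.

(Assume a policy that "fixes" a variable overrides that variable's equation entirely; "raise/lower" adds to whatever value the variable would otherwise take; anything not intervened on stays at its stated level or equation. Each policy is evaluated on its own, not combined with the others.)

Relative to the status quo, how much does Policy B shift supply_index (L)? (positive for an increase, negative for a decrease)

Baseline:
  G = 123
  X = 19
  R = -34 − 3·123 + 2·19 = -365
  L = -22 + 123 − 6·19 + 2·(-365) = -743
Policy B (R := 56, G − 10):
  G = 123 − 10 = 113
  X = 19
  R = 56
  L = -22 + 113 − 6·19 + 2·56 = 89
Change in L: 89 − (-743) = 832

832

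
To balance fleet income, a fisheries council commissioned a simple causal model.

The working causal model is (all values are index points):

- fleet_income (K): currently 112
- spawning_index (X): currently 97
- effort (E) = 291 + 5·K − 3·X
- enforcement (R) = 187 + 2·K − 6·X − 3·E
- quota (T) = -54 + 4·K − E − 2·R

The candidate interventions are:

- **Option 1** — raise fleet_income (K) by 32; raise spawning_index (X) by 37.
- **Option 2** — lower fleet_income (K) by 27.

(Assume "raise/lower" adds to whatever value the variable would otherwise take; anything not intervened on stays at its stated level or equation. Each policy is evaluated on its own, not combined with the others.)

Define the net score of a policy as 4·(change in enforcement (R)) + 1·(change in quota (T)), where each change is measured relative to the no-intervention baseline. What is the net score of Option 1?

Baseline:
  K = 112
  X = 97
  E = 291 + 5·112 − 3·97 = 560
  R = 187 + 2·112 − 6·97 − 3·560 = -1851
  T = -54 + 4·112 − 560 − 2·(-1851) = 3536
Option 1 (K + 32, X + 37):
  K = 112 + 32 = 144
  X = 97 + 37 = 134
  E = 291 + 5·144 − 3·134 = 609
  R = 187 + 2·144 − 6·134 − 3·609 = -2156
  T = -54 + 4·144 − 609 − 2·(-2156) = 4225
ΔR = -2156 − (-1851) = -305; ΔT = 4225 − 3536 = 689
Score = 4·(-305) + 1·689 = -531

-531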